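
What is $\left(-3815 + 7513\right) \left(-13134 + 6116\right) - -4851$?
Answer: $-25947713$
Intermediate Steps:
$\left(-3815 + 7513\right) \left(-13134 + 6116\right) - -4851 = 3698 \left(-7018\right) + 4851 = -25952564 + 4851 = -25947713$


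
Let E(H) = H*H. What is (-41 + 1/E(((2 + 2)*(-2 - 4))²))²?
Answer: 185036575924225/110075314176 ≈ 1681.0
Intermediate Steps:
E(H) = H²
(-41 + 1/E(((2 + 2)*(-2 - 4))²))² = (-41 + 1/((((2 + 2)*(-2 - 4))²)²))² = (-41 + 1/(((4*(-6))²)²))² = (-41 + 1/(((-24)²)²))² = (-41 + 1/(576²))² = (-41 + 1/331776)² = (-13602815/331776)² = 185036575924225/110075314176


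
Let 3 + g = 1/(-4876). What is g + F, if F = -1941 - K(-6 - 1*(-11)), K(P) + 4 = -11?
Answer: -9405805/4876 ≈ -1929.0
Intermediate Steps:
g = -14629/4876 (g = -3 + 1/(-4876) = -3 - 1/4876 = -14629/4876 ≈ -3.0002)
K(P) = -15 (K(P) = -4 - 11 = -15)
F = -1926 (F = -1941 - 1*(-15) = -1941 + 15 = -1926)
g + F = -14629/4876 - 1926 = -9405805/4876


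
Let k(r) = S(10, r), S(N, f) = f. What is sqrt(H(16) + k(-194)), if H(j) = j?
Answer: I*sqrt(178) ≈ 13.342*I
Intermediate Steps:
k(r) = r
sqrt(H(16) + k(-194)) = sqrt(16 - 194) = sqrt(-178) = I*sqrt(178)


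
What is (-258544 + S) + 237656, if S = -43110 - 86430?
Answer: -150428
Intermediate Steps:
S = -129540
(-258544 + S) + 237656 = (-258544 - 129540) + 237656 = -388084 + 237656 = -150428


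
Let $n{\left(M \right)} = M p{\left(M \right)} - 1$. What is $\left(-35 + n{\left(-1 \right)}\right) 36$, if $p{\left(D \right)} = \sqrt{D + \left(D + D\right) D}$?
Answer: $-1332$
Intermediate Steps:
$p{\left(D \right)} = \sqrt{D + 2 D^{2}}$ ($p{\left(D \right)} = \sqrt{D + 2 D D} = \sqrt{D + 2 D^{2}}$)
$n{\left(M \right)} = -1 + M \sqrt{M \left(1 + 2 M\right)}$ ($n{\left(M \right)} = M \sqrt{M \left(1 + 2 M\right)} - 1 = -1 + M \sqrt{M \left(1 + 2 M\right)}$)
$\left(-35 + n{\left(-1 \right)}\right) 36 = \left(-35 - \left(1 + \sqrt{- (1 + 2 \left(-1\right))}\right)\right) 36 = \left(-35 - \left(1 + \sqrt{- (1 - 2)}\right)\right) 36 = \left(-35 - \left(1 + \sqrt{\left(-1\right) \left(-1\right)}\right)\right) 36 = \left(-35 - \left(1 + \sqrt{1}\right)\right) 36 = \left(-35 - 2\right) 36 = \left(-37\right) 36 = -1332$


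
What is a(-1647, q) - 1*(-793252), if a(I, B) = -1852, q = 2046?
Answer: 791400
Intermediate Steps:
a(-1647, q) - 1*(-793252) = -1852 - 1*(-793252) = -1852 + 793252 = 791400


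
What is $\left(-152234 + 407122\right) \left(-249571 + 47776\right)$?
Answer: $-51435123960$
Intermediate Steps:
$\left(-152234 + 407122\right) \left(-249571 + 47776\right) = 254888 \left(-201795\right) = -51435123960$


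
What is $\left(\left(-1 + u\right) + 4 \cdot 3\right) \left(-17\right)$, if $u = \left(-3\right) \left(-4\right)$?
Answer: $-391$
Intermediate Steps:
$u = 12$
$\left(\left(-1 + u\right) + 4 \cdot 3\right) \left(-17\right) = \left(\left(-1 + 12\right) + 4 \cdot 3\right) \left(-17\right) = \left(11 + 12\right) \left(-17\right) = 23 \left(-17\right) = -391$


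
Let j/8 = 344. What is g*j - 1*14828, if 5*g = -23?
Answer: -137436/5 ≈ -27487.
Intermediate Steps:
j = 2752 (j = 8*344 = 2752)
g = -23/5 (g = (⅕)*(-23) = -23/5 ≈ -4.6000)
g*j - 1*14828 = -23/5*2752 - 1*14828 = -63296/5 - 14828 = -137436/5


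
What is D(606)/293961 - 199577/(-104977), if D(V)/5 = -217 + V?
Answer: 58872034762/30859143897 ≈ 1.9078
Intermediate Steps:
D(V) = -1085 + 5*V (D(V) = 5*(-217 + V) = -1085 + 5*V)
D(606)/293961 - 199577/(-104977) = (-1085 + 5*606)/293961 - 199577/(-104977) = (-1085 + 3030)*(1/293961) - 199577*(-1/104977) = 1945*(1/293961) + 199577/104977 = 1945/293961 + 199577/104977 = 58872034762/30859143897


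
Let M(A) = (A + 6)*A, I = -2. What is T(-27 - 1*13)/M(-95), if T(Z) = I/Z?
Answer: 1/169100 ≈ 5.9137e-6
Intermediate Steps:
T(Z) = -2/Z
M(A) = A*(6 + A) (M(A) = (6 + A)*A = A*(6 + A))
T(-27 - 1*13)/M(-95) = (-2/(-27 - 1*13))/((-95*(6 - 95))) = (-2/(-27 - 13))/((-95*(-89))) = -2/(-40)/8455 = -2*(-1/40)*(1/8455) = (1/20)*(1/8455) = 1/169100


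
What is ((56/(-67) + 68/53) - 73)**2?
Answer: 66375793225/12609601 ≈ 5263.9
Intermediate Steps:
((56/(-67) + 68/53) - 73)**2 = ((56*(-1/67) + 68*(1/53)) - 73)**2 = ((-56/67 + 68/53) - 73)**2 = (1588/3551 - 73)**2 = (-257635/3551)**2 = 66375793225/12609601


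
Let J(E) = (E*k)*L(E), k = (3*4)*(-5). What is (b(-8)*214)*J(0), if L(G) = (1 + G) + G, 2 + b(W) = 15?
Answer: 0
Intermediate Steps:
b(W) = 13 (b(W) = -2 + 15 = 13)
k = -60 (k = 12*(-5) = -60)
L(G) = 1 + 2*G
J(E) = -60*E*(1 + 2*E) (J(E) = (E*(-60))*(1 + 2*E) = (-60*E)*(1 + 2*E) = -60*E*(1 + 2*E))
(b(-8)*214)*J(0) = (13*214)*(-60*0*(1 + 2*0)) = 2782*(-60*0*(1 + 0)) = 2782*(-60*0*1) = 2782*0 = 0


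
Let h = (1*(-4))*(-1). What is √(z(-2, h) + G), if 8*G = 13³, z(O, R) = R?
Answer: √4458/4 ≈ 16.692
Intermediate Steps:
h = 4 (h = -4*(-1) = 4)
G = 2197/8 (G = (⅛)*13³ = (⅛)*2197 = 2197/8 ≈ 274.63)
√(z(-2, h) + G) = √(4 + 2197/8) = √(2229/8) = √4458/4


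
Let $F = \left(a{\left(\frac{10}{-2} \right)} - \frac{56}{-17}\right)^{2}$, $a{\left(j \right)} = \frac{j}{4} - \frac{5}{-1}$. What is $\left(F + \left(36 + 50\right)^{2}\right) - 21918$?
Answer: $- \frac{66920287}{4624} \approx -14472.0$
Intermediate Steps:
$a{\left(j \right)} = 5 + \frac{j}{4}$ ($a{\left(j \right)} = j \frac{1}{4} - -5 = \frac{j}{4} + 5 = 5 + \frac{j}{4}$)
$F = \frac{229441}{4624}$ ($F = \left(\left(5 + \frac{10 \frac{1}{-2}}{4}\right) - \frac{56}{-17}\right)^{2} = \left(\left(5 + \frac{10 \left(- \frac{1}{2}\right)}{4}\right) - - \frac{56}{17}\right)^{2} = \left(\left(5 + \frac{1}{4} \left(-5\right)\right) + \frac{56}{17}\right)^{2} = \left(\left(5 - \frac{5}{4}\right) + \frac{56}{17}\right)^{2} = \left(\frac{15}{4} + \frac{56}{17}\right)^{2} = \left(\frac{479}{68}\right)^{2} = \frac{229441}{4624} \approx 49.62$)
$\left(F + \left(36 + 50\right)^{2}\right) - 21918 = \left(\frac{229441}{4624} + \left(36 + 50\right)^{2}\right) - 21918 = \left(\frac{229441}{4624} + 86^{2}\right) - 21918 = \left(\frac{229441}{4624} + 7396\right) - 21918 = \frac{34428545}{4624} - 21918 = - \frac{66920287}{4624}$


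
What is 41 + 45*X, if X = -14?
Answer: -589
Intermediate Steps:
41 + 45*X = 41 + 45*(-14) = 41 - 630 = -589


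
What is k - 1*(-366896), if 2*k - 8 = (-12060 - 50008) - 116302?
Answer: 277715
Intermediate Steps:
k = -89181 (k = 4 + ((-12060 - 50008) - 116302)/2 = 4 + (-62068 - 116302)/2 = 4 + (½)*(-178370) = 4 - 89185 = -89181)
k - 1*(-366896) = -89181 - 1*(-366896) = -89181 + 366896 = 277715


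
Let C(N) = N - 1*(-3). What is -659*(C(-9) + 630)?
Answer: -411216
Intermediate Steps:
C(N) = 3 + N (C(N) = N + 3 = 3 + N)
-659*(C(-9) + 630) = -659*((3 - 9) + 630) = -659*(-6 + 630) = -659*624 = -411216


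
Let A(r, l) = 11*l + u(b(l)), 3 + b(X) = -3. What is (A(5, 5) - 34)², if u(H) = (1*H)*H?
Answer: 3249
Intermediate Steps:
b(X) = -6 (b(X) = -3 - 3 = -6)
u(H) = H² (u(H) = H*H = H²)
A(r, l) = 36 + 11*l (A(r, l) = 11*l + (-6)² = 11*l + 36 = 36 + 11*l)
(A(5, 5) - 34)² = ((36 + 11*5) - 34)² = ((36 + 55) - 34)² = (91 - 34)² = 57² = 3249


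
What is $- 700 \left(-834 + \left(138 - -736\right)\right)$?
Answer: $-28000$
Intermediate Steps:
$- 700 \left(-834 + \left(138 - -736\right)\right) = - 700 \left(-834 + \left(138 + 736\right)\right) = - 700 \left(-834 + 874\right) = \left(-700\right) 40 = -28000$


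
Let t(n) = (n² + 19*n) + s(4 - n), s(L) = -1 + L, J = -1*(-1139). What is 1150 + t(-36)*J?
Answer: 742639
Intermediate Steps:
J = 1139
t(n) = 3 + n² + 18*n (t(n) = (n² + 19*n) + (-1 + (4 - n)) = (n² + 19*n) + (3 - n) = 3 + n² + 18*n)
1150 + t(-36)*J = 1150 + (3 + (-36)² + 18*(-36))*1139 = 1150 + (3 + 1296 - 648)*1139 = 1150 + 651*1139 = 1150 + 741489 = 742639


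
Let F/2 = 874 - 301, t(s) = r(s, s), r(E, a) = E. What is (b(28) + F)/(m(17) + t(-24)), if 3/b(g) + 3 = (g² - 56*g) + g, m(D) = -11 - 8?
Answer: -289937/10879 ≈ -26.651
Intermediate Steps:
t(s) = s
m(D) = -19
b(g) = 3/(-3 + g² - 55*g) (b(g) = 3/(-3 + ((g² - 56*g) + g)) = 3/(-3 + (g² - 55*g)) = 3/(-3 + g² - 55*g))
F = 1146 (F = 2*(874 - 301) = 2*573 = 1146)
(b(28) + F)/(m(17) + t(-24)) = (3/(-3 + 28² - 55*28) + 1146)/(-19 - 24) = (3/(-3 + 784 - 1540) + 1146)/(-43) = (3/(-759) + 1146)*(-1/43) = (3*(-1/759) + 1146)*(-1/43) = (-1/253 + 1146)*(-1/43) = (289937/253)*(-1/43) = -289937/10879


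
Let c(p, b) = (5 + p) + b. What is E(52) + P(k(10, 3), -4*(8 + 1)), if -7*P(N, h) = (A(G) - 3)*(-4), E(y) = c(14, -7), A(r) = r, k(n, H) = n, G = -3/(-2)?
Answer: 78/7 ≈ 11.143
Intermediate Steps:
G = 3/2 (G = -3*(-½) = 3/2 ≈ 1.5000)
c(p, b) = 5 + b + p
E(y) = 12 (E(y) = 5 - 7 + 14 = 12)
P(N, h) = -6/7 (P(N, h) = -(3/2 - 3)*(-4)/7 = -(-3)*(-4)/14 = -⅐*6 = -6/7)
E(52) + P(k(10, 3), -4*(8 + 1)) = 12 - 6/7 = 78/7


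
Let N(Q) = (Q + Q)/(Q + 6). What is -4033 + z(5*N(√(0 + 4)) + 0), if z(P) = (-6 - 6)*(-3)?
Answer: -3997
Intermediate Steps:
N(Q) = 2*Q/(6 + Q) (N(Q) = (2*Q)/(6 + Q) = 2*Q/(6 + Q))
z(P) = 36 (z(P) = -12*(-3) = 36)
-4033 + z(5*N(√(0 + 4)) + 0) = -4033 + 36 = -3997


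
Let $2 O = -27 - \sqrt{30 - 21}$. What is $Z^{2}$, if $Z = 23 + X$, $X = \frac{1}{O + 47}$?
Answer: $\frac{543169}{1024} \approx 530.44$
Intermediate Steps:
$O = -15$ ($O = \frac{-27 - \sqrt{30 - 21}}{2} = \frac{-27 - \sqrt{9}}{2} = \frac{-27 - 3}{2} = \frac{1}{2} \left(-30\right) = -15$)
$X = \frac{1}{32}$ ($X = \frac{1}{-15 + 47} = \frac{1}{32} \approx 0.03125$)
$Z = \frac{737}{32}$ ($Z = 23 + \frac{1}{32} = \frac{737}{32} \approx 23.031$)
$Z^{2} = \left(\frac{737}{32}\right)^{2} = \frac{543169}{1024}$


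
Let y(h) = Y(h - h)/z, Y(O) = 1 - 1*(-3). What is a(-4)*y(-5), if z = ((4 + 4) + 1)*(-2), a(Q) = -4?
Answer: 8/9 ≈ 0.88889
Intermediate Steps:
z = -18 (z = (8 + 1)*(-2) = 9*(-2) = -18)
Y(O) = 4 (Y(O) = 1 + 3 = 4)
y(h) = -2/9 (y(h) = 4/(-18) = 4*(-1/18) = -2/9)
a(-4)*y(-5) = -4*(-2/9) = 8/9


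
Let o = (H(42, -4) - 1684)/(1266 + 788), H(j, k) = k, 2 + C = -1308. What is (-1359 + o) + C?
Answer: -2741907/1027 ≈ -2669.8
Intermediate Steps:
C = -1310 (C = -2 - 1308 = -1310)
o = -844/1027 (o = (-4 - 1684)/(1266 + 788) = -1688/2054 = -1688*1/2054 = -844/1027 ≈ -0.82181)
(-1359 + o) + C = (-1359 - 844/1027) - 1310 = -1396537/1027 - 1310 = -2741907/1027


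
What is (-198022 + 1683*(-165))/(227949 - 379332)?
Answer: 475717/151383 ≈ 3.1425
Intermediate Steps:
(-198022 + 1683*(-165))/(227949 - 379332) = (-198022 - 277695)/(-151383) = -475717*(-1/151383) = 475717/151383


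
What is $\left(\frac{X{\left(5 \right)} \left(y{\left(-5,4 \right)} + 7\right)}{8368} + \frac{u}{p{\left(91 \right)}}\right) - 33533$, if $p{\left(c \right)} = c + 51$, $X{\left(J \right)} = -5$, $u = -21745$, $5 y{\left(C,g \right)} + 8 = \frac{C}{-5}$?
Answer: $- \frac{5003469323}{148532} \approx -33686.0$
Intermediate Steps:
$y{\left(C,g \right)} = - \frac{8}{5} - \frac{C}{25}$ ($y{\left(C,g \right)} = - \frac{8}{5} + \frac{C \frac{1}{-5}}{5} = - \frac{8}{5} + \frac{C \left(- \frac{1}{5}\right)}{5} = - \frac{8}{5} + \frac{\left(- \frac{1}{5}\right) C}{5} = - \frac{8}{5} - \frac{C}{25}$)
$p{\left(c \right)} = 51 + c$
$\left(\frac{X{\left(5 \right)} \left(y{\left(-5,4 \right)} + 7\right)}{8368} + \frac{u}{p{\left(91 \right)}}\right) - 33533 = \left(\frac{\left(-5\right) \left(\left(- \frac{8}{5} - - \frac{1}{5}\right) + 7\right)}{8368} - \frac{21745}{51 + 91}\right) - 33533 = \left(- 5 \left(\left(- \frac{8}{5} + \frac{1}{5}\right) + 7\right) \frac{1}{8368} - \frac{21745}{142}\right) - 33533 = \left(- 5 \left(- \frac{7}{5} + 7\right) \frac{1}{8368} - \frac{21745}{142}\right) - 33533 = \left(\left(-5\right) \frac{28}{5} \cdot \frac{1}{8368} - \frac{21745}{142}\right) - 33533 = \left(\left(-28\right) \frac{1}{8368} - \frac{21745}{142}\right) - 33533 = \left(- \frac{7}{2092} - \frac{21745}{142}\right) - 33533 = - \frac{22745767}{148532} - 33533 = - \frac{5003469323}{148532}$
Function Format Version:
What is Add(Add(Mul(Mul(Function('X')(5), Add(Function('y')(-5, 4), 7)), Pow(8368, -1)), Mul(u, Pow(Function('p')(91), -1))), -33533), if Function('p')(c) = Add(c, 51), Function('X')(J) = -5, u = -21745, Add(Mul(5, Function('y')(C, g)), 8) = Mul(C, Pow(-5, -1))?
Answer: Rational(-5003469323, 148532) ≈ -33686.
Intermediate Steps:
Function('y')(C, g) = Add(Rational(-8, 5), Mul(Rational(-1, 25), C)) (Function('y')(C, g) = Add(Rational(-8, 5), Mul(Rational(1, 5), Mul(C, Pow(-5, -1)))) = Add(Rational(-8, 5), Mul(Rational(1, 5), Mul(C, Rational(-1, 5)))) = Add(Rational(-8, 5), Mul(Rational(1, 5), Mul(Rational(-1, 5), C))) = Add(Rational(-8, 5), Mul(Rational(-1, 25), C)))
Function('p')(c) = Add(51, c)
Add(Add(Mul(Mul(Function('X')(5), Add(Function('y')(-5, 4), 7)), Pow(8368, -1)), Mul(u, Pow(Function('p')(91), -1))), -33533) = Add(Add(Mul(Mul(-5, Add(Add(Rational(-8, 5), Mul(Rational(-1, 25), -5)), 7)), Pow(8368, -1)), Mul(-21745, Pow(Add(51, 91), -1))), -33533) = Add(Add(Mul(Mul(-5, Add(Add(Rational(-8, 5), Rational(1, 5)), 7)), Rational(1, 8368)), Mul(-21745, Pow(142, -1))), -33533) = Add(Add(Mul(Mul(-5, Add(Rational(-7, 5), 7)), Rational(1, 8368)), Mul(-21745, Rational(1, 142))), -33533) = Add(Add(Mul(Mul(-5, Rational(28, 5)), Rational(1, 8368)), Rational(-21745, 142)), -33533) = Add(Add(Mul(-28, Rational(1, 8368)), Rational(-21745, 142)), -33533) = Add(Add(Rational(-7, 2092), Rational(-21745, 142)), -33533) = Add(Rational(-22745767, 148532), -33533) = Rational(-5003469323, 148532)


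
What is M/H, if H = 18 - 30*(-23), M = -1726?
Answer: -863/354 ≈ -2.4379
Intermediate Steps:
H = 708 (H = 18 + 690 = 708)
M/H = -1726/708 = -1726*1/708 = -863/354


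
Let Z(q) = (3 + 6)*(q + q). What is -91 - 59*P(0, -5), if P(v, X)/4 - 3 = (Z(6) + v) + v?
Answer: -26287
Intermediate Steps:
Z(q) = 18*q (Z(q) = 9*(2*q) = 18*q)
P(v, X) = 444 + 8*v (P(v, X) = 12 + 4*((18*6 + v) + v) = 12 + 4*((108 + v) + v) = 12 + 4*(108 + 2*v) = 12 + (432 + 8*v) = 444 + 8*v)
-91 - 59*P(0, -5) = -91 - 59*(444 + 8*0) = -91 - 59*(444 + 0) = -91 - 59*444 = -91 - 26196 = -26287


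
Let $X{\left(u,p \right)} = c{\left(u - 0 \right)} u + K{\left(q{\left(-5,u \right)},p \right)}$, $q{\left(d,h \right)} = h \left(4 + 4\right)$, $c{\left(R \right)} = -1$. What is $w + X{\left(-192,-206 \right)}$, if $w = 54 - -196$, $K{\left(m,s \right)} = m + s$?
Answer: $-1300$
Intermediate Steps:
$q{\left(d,h \right)} = 8 h$ ($q{\left(d,h \right)} = h 8 = 8 h$)
$X{\left(u,p \right)} = p + 7 u$ ($X{\left(u,p \right)} = - u + \left(8 u + p\right) = - u + \left(p + 8 u\right) = p + 7 u$)
$w = 250$ ($w = 54 + 196 = 250$)
$w + X{\left(-192,-206 \right)} = 250 + \left(-206 + 7 \left(-192\right)\right) = 250 - 1550 = -1300$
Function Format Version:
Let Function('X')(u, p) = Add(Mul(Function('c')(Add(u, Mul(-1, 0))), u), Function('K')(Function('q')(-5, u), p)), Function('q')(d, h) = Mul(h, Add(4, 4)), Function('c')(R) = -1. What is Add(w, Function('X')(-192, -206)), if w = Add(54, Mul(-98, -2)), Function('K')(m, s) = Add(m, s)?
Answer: -1300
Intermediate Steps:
Function('q')(d, h) = Mul(8, h) (Function('q')(d, h) = Mul(h, 8) = Mul(8, h))
Function('X')(u, p) = Add(p, Mul(7, u)) (Function('X')(u, p) = Add(Mul(-1, u), Add(Mul(8, u), p)) = Add(Mul(-1, u), Add(p, Mul(8, u))) = Add(p, Mul(7, u)))
w = 250 (w = Add(54, 196) = 250)
Add(w, Function('X')(-192, -206)) = Add(250, Add(-206, Mul(7, -192))) = Add(250, Add(-206, -1344)) = Add(250, -1550) = -1300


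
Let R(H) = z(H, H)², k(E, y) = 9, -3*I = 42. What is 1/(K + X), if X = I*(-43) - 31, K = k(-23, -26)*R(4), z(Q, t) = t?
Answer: 1/715 ≈ 0.0013986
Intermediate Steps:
I = -14 (I = -⅓*42 = -14)
R(H) = H²
K = 144 (K = 9*4² = 9*16 = 144)
X = 571 (X = -14*(-43) - 31 = 602 - 31 = 571)
1/(K + X) = 1/(144 + 571) = 1/715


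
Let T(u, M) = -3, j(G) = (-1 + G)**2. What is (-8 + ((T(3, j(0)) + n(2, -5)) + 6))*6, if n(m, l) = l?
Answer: -60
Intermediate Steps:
(-8 + ((T(3, j(0)) + n(2, -5)) + 6))*6 = (-8 + ((-3 - 5) + 6))*6 = (-8 + (-8 + 6))*6 = (-8 - 2)*6 = -10*6 = -60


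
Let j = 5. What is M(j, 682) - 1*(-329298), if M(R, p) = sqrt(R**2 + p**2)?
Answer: 329298 + sqrt(465149) ≈ 3.2998e+5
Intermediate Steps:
M(j, 682) - 1*(-329298) = sqrt(5**2 + 682**2) - 1*(-329298) = sqrt(25 + 465124) + 329298 = sqrt(465149) + 329298 = 329298 + sqrt(465149)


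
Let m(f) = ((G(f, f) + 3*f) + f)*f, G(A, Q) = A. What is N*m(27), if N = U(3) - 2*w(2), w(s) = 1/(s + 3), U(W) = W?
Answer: 9477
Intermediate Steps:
w(s) = 1/(3 + s)
m(f) = 5*f**2 (m(f) = ((f + 3*f) + f)*f = (4*f + f)*f = (5*f)*f = 5*f**2)
N = 13/5 (N = 3 - 2/(3 + 2) = 3 - 2/5 = 13/5 ≈ 2.6000)
N*m(27) = 13*(5*27**2)/5 = 13*(5*729)/5 = (13/5)*3645 = 9477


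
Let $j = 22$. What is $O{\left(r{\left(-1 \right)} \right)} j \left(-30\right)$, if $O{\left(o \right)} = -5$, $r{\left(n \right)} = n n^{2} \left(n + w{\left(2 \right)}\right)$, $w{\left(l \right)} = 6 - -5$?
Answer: $3300$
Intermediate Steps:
$w{\left(l \right)} = 11$ ($w{\left(l \right)} = 6 + 5 = 11$)
$r{\left(n \right)} = n^{3} \left(11 + n\right)$ ($r{\left(n \right)} = n n^{2} \left(n + 11\right) = n^{3} \left(11 + n\right)$)
$O{\left(r{\left(-1 \right)} \right)} j \left(-30\right) = - 5 \cdot 22 \left(-30\right) = \left(-5\right) \left(-660\right) = 3300$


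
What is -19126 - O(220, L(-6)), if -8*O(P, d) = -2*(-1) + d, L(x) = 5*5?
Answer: -152981/8 ≈ -19123.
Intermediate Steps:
L(x) = 25
O(P, d) = -1/4 - d/8 (O(P, d) = -(-2*(-1) + d)/8 = -(2 + d)/8 = -1/4 - d/8)
-19126 - O(220, L(-6)) = -19126 - (-1/4 - 1/8*25) = -19126 - (-1/4 - 25/8) = -19126 - 1*(-27/8) = -19126 + 27/8 = -152981/8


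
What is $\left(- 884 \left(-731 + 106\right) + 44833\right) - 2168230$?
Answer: $-1570897$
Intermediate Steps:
$\left(- 884 \left(-731 + 106\right) + 44833\right) - 2168230 = \left(\left(-884\right) \left(-625\right) + 44833\right) - 2168230 = \left(552500 + 44833\right) - 2168230 = 597333 - 2168230 = -1570897$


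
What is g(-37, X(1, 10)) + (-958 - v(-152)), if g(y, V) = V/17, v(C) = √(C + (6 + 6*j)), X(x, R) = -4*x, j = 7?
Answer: -16290/17 - 2*I*√26 ≈ -958.24 - 10.198*I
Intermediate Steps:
v(C) = √(48 + C) (v(C) = √(C + (6 + 6*7)) = √(C + (6 + 42)) = √(C + 48) = √(48 + C))
g(y, V) = V/17 (g(y, V) = V*(1/17) = V/17)
g(-37, X(1, 10)) + (-958 - v(-152)) = (-4*1)/17 + (-958 - √(48 - 152)) = (1/17)*(-4) + (-958 - √(-104)) = -4/17 + (-958 - 2*I*√26) = -16290/17 - 2*I*√26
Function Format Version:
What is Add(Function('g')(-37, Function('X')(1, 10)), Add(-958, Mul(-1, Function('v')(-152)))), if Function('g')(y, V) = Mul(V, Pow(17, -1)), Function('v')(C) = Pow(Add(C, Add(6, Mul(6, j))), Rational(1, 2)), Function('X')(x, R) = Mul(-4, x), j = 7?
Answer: Add(Rational(-16290, 17), Mul(-2, I, Pow(26, Rational(1, 2)))) ≈ Add(-958.24, Mul(-10.198, I))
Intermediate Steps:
Function('v')(C) = Pow(Add(48, C), Rational(1, 2)) (Function('v')(C) = Pow(Add(C, Add(6, Mul(6, 7))), Rational(1, 2)) = Pow(Add(C, Add(6, 42)), Rational(1, 2)) = Pow(Add(C, 48), Rational(1, 2)) = Pow(Add(48, C), Rational(1, 2)))
Function('g')(y, V) = Mul(Rational(1, 17), V) (Function('g')(y, V) = Mul(V, Rational(1, 17)) = Mul(Rational(1, 17), V))
Add(Function('g')(-37, Function('X')(1, 10)), Add(-958, Mul(-1, Function('v')(-152)))) = Add(Mul(Rational(1, 17), Mul(-4, 1)), Add(-958, Mul(-1, Pow(Add(48, -152), Rational(1, 2))))) = Add(Mul(Rational(1, 17), -4), Add(-958, Mul(-1, Pow(-104, Rational(1, 2))))) = Add(Rational(-4, 17), Add(-958, Mul(-1, Mul(2, I, Pow(26, Rational(1, 2)))))) = Add(Rational(-4, 17), Add(-958, Mul(-2, I, Pow(26, Rational(1, 2))))) = Add(Rational(-16290, 17), Mul(-2, I, Pow(26, Rational(1, 2))))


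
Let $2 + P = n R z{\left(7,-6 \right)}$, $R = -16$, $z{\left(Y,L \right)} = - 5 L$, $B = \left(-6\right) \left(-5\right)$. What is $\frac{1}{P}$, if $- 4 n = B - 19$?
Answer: $\frac{1}{1318} \approx 0.00075873$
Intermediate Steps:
$B = 30$
$n = - \frac{11}{4}$ ($n = - \frac{30 - 19}{4} = \left(- \frac{1}{4}\right) 11 = - \frac{11}{4} \approx -2.75$)
$P = 1318$ ($P = -2 + \left(- \frac{11}{4}\right) \left(-16\right) \left(\left(-5\right) \left(-6\right)\right) = -2 + 44 \cdot 30 = -2 + 1320 = 1318$)
$\frac{1}{P} = \frac{1}{1318}$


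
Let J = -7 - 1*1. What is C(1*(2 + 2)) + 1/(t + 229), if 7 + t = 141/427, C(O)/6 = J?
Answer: -4556453/94935 ≈ -47.995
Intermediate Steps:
J = -8 (J = -7 - 1 = -8)
C(O) = -48 (C(O) = 6*(-8) = -48)
t = -2848/427 (t = -7 + 141/427 = -2848/427 ≈ -6.6698)
C(1*(2 + 2)) + 1/(t + 229) = -48 + 1/(-2848/427 + 229) = -48 + 1/(94935/427) = -48 + 427/94935 = -4556453/94935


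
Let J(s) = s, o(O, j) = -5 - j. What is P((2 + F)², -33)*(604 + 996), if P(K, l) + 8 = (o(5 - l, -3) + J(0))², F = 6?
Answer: -6400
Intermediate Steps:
P(K, l) = -4 (P(K, l) = -8 + ((-5 - 1*(-3)) + 0)² = -8 + ((-5 + 3) + 0)² = -8 + (-2 + 0)² = -8 + (-2)² = -8 + 4 = -4)
P((2 + F)², -33)*(604 + 996) = -4*(604 + 996) = -4*1600 = -6400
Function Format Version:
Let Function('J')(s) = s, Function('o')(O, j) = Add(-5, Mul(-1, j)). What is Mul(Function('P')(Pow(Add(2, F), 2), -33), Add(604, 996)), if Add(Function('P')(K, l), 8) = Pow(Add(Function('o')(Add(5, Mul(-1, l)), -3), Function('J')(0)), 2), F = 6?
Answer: -6400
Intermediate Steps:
Function('P')(K, l) = -4 (Function('P')(K, l) = Add(-8, Pow(Add(Add(-5, Mul(-1, -3)), 0), 2)) = Add(-8, Pow(Add(Add(-5, 3), 0), 2)) = Add(-8, Pow(Add(-2, 0), 2)) = Add(-8, Pow(-2, 2)) = Add(-8, 4) = -4)
Mul(Function('P')(Pow(Add(2, F), 2), -33), Add(604, 996)) = Mul(-4, Add(604, 996)) = Mul(-4, 1600) = -6400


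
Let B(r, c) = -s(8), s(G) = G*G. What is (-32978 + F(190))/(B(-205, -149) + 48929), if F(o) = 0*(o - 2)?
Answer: -32978/48865 ≈ -0.67488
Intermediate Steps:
s(G) = G**2
B(r, c) = -64 (B(r, c) = -1*8**2 = -1*64 = -64)
F(o) = 0 (F(o) = 0*(-2 + o) = 0)
(-32978 + F(190))/(B(-205, -149) + 48929) = (-32978 + 0)/(-64 + 48929) = -32978/48865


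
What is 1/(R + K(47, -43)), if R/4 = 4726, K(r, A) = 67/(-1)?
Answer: 1/18837 ≈ 5.3087e-5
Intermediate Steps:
K(r, A) = -67 (K(r, A) = 67*(-1) = -67)
R = 18904 (R = 4*4726 = 18904)
1/(R + K(47, -43)) = 1/(18904 - 67) = 1/18837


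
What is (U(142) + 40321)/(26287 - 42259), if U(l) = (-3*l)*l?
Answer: 20171/15972 ≈ 1.2629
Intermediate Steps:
U(l) = -3*l**2
(U(142) + 40321)/(26287 - 42259) = (-3*142**2 + 40321)/(26287 - 42259) = (-3*20164 + 40321)/(-15972) = (-60492 + 40321)*(-1/15972) = -20171*(-1/15972) = 20171/15972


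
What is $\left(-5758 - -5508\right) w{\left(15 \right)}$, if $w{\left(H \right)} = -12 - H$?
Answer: $6750$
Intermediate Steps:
$\left(-5758 - -5508\right) w{\left(15 \right)} = \left(-5758 - -5508\right) \left(-12 - 15\right) = \left(-5758 + 5508\right) \left(-12 - 15\right) = \left(-250\right) \left(-27\right) = 6750$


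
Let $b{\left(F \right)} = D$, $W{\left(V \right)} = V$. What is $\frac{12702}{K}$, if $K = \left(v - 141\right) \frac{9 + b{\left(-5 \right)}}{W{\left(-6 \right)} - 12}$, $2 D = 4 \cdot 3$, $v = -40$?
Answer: $\frac{76212}{905} \approx 84.212$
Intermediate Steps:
$D = 6$ ($D = \frac{4 \cdot 3}{2} = \frac{1}{2} \cdot 12 = 6$)
$b{\left(F \right)} = 6$
$K = \frac{905}{6}$ ($K = \left(-40 - 141\right) \frac{9 + 6}{-6 - 12} = - 181 \frac{15}{-18} = - 181 \cdot 15 \left(- \frac{1}{18}\right) = \left(-181\right) \left(- \frac{5}{6}\right) = \frac{905}{6} \approx 150.83$)
$\frac{12702}{K} = \frac{12702}{\frac{905}{6}} = 12702 \cdot \frac{6}{905} = \frac{76212}{905}$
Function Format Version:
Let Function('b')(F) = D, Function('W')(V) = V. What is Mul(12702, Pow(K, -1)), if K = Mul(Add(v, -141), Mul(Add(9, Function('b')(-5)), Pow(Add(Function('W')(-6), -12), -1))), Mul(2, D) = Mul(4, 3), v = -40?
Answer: Rational(76212, 905) ≈ 84.212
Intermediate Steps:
D = 6 (D = Mul(Rational(1, 2), Mul(4, 3)) = Mul(Rational(1, 2), 12) = 6)
Function('b')(F) = 6
K = Rational(905, 6) (K = Mul(Add(-40, -141), Mul(Add(9, 6), Pow(Add(-6, -12), -1))) = Mul(-181, Mul(15, Pow(-18, -1))) = Mul(-181, Mul(15, Rational(-1, 18))) = Mul(-181, Rational(-5, 6)) = Rational(905, 6) ≈ 150.83)
Mul(12702, Pow(K, -1)) = Mul(12702, Pow(Rational(905, 6), -1)) = Mul(12702, Rational(6, 905)) = Rational(76212, 905)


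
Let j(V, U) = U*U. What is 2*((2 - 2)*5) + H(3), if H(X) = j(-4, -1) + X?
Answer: 4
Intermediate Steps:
j(V, U) = U**2
H(X) = 1 + X (H(X) = (-1)**2 + X = 1 + X)
2*((2 - 2)*5) + H(3) = 2*((2 - 2)*5) + (1 + 3) = 2*(0*5) + 4 = 2*0 + 4 = 0 + 4 = 4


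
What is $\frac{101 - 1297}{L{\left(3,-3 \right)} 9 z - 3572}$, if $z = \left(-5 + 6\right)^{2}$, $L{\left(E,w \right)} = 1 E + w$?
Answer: $\frac{299}{893} \approx 0.33483$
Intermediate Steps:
$L{\left(E,w \right)} = E + w$
$z = 1$ ($z = 1^{2} = 1$)
$\frac{101 - 1297}{L{\left(3,-3 \right)} 9 z - 3572} = \frac{101 - 1297}{\left(3 - 3\right) 9 \cdot 1 - 3572} = - \frac{1196}{0 \cdot 9 \cdot 1 - 3572} = - \frac{1196}{0 \cdot 1 - 3572} = - \frac{1196}{0 - 3572} = - \frac{1196}{-3572} = \left(-1196\right) \left(- \frac{1}{3572}\right) = \frac{299}{893}$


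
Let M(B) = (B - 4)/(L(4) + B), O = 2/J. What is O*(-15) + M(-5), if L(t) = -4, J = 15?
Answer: -1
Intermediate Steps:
O = 2/15 ≈ 0.13333
M(B) = 1 (M(B) = (B - 4)/(-4 + B) = (-4 + B)/(-4 + B) = 1)
O*(-15) + M(-5) = (2/15)*(-15) + 1 = -2 + 1 = -1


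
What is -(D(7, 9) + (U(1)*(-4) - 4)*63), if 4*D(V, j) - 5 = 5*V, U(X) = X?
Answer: 494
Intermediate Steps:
D(V, j) = 5/4 + 5*V/4 (D(V, j) = 5/4 + (5*V)/4 = 5/4 + 5*V/4)
-(D(7, 9) + (U(1)*(-4) - 4)*63) = -((5/4 + (5/4)*7) + (1*(-4) - 4)*63) = -((5/4 + 35/4) + (-4 - 4)*63) = -(10 - 8*63) = -(10 - 504) = -1*(-494) = 494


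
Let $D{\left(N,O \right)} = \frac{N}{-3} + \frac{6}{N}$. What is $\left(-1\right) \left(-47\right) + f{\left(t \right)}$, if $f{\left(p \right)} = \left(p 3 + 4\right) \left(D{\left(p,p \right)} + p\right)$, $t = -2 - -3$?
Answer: $\frac{281}{3} \approx 93.667$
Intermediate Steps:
$t = 1$ ($t = -2 + 3 = 1$)
$D{\left(N,O \right)} = \frac{6}{N} - \frac{N}{3}$ ($D{\left(N,O \right)} = N \left(- \frac{1}{3}\right) + \frac{6}{N} = - \frac{N}{3} + \frac{6}{N} = \frac{6}{N} - \frac{N}{3}$)
$f{\left(p \right)} = \left(4 + 3 p\right) \left(\frac{6}{p} + \frac{2 p}{3}\right)$ ($f{\left(p \right)} = \left(p 3 + 4\right) \left(\left(\frac{6}{p} - \frac{p}{3}\right) + p\right) = \left(3 p + 4\right) \left(\frac{6}{p} + \frac{2 p}{3}\right) = \left(4 + 3 p\right) \left(\frac{6}{p} + \frac{2 p}{3}\right)$)
$\left(-1\right) \left(-47\right) + f{\left(t \right)} = \left(-1\right) \left(-47\right) + \left(18 + 2 \cdot 1^{2} + \frac{24}{1} + \frac{8}{3} \cdot 1\right) = 47 + \left(18 + 2 \cdot 1 + 24 \cdot 1 + \frac{8}{3}\right) = 47 + \left(18 + 2 + 24 + \frac{8}{3}\right) = 47 + \frac{140}{3} = \frac{281}{3}$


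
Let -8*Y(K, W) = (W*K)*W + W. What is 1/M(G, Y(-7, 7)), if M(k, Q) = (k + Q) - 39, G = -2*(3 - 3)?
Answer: 1/3 ≈ 0.33333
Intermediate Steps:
Y(K, W) = -W/8 - K*W**2/8 (Y(K, W) = -((W*K)*W + W)/8 = -((K*W)*W + W)/8 = -(K*W**2 + W)/8 = -(W + K*W**2)/8 = -W/8 - K*W**2/8)
G = 0 (G = -2*0 = 0)
M(k, Q) = -39 + Q + k (M(k, Q) = (Q + k) - 39 = -39 + Q + k)
1/M(G, Y(-7, 7)) = 1/(-39 - 1/8*7*(1 - 7*7) + 0) = 1/(-39 - 1/8*7*(1 - 49) + 0) = 1/(-39 - 1/8*7*(-48) + 0) = 1/(-39 + 42 + 0) = 1/3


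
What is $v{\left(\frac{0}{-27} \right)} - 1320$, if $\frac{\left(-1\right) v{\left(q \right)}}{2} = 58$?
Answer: $-1436$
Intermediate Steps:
$v{\left(q \right)} = -116$ ($v{\left(q \right)} = \left(-2\right) 58 = -116$)
$v{\left(\frac{0}{-27} \right)} - 1320 = -116 - 1320 = -1436$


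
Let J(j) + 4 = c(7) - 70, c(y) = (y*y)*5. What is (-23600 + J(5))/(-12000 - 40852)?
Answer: 23429/52852 ≈ 0.44329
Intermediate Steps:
c(y) = 5*y**2 (c(y) = y**2*5 = 5*y**2)
J(j) = 171 (J(j) = -4 + (5*7**2 - 70) = -4 + (5*49 - 70) = -4 + (245 - 70) = -4 + 175 = 171)
(-23600 + J(5))/(-12000 - 40852) = (-23600 + 171)/(-12000 - 40852) = -23429/(-52852) = -23429*(-1/52852) = 23429/52852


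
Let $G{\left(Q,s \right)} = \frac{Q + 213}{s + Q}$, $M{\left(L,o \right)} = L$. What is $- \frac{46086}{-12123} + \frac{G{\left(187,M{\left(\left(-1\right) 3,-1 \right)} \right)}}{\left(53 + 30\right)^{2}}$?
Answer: $\frac{2434264864}{640284327} \approx 3.8018$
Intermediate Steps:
$G{\left(Q,s \right)} = \frac{213 + Q}{Q + s}$
$- \frac{46086}{-12123} + \frac{G{\left(187,M{\left(\left(-1\right) 3,-1 \right)} \right)}}{\left(53 + 30\right)^{2}} = - \frac{46086}{-12123} + \frac{\frac{1}{187 - 3} \left(213 + 187\right)}{\left(53 + 30\right)^{2}} = \left(-46086\right) \left(- \frac{1}{12123}\right) + \frac{\frac{1}{187 - 3} \cdot 400}{83^{2}} = \frac{15362}{4041} + \frac{\frac{1}{184} \cdot 400}{6889} = \frac{15362}{4041} + \frac{1}{184} \cdot 400 \cdot \frac{1}{6889} = \frac{15362}{4041} + \frac{50}{23} \cdot \frac{1}{6889} = \frac{15362}{4041} + \frac{50}{158447} = \frac{2434264864}{640284327}$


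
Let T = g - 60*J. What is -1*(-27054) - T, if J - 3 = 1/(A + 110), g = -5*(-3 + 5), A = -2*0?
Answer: 299690/11 ≈ 27245.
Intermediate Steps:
A = 0
g = -10 (g = -5*2 = -10)
J = 331/110 (J = 3 + 1/(0 + 110) = 3 + 1/110 = 331/110 ≈ 3.0091)
T = -2096/11 (T = -10 - 60*331/110 = -10 - 1986/11 = -2096/11 ≈ -190.55)
-1*(-27054) - T = -1*(-27054) - 1*(-2096/11) = 27054 + 2096/11 = 299690/11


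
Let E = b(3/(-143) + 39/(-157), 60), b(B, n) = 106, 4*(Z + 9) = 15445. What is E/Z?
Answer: 424/15409 ≈ 0.027516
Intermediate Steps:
Z = 15409/4 (Z = -9 + (1/4)*15445 = -9 + 15445/4 = 15409/4 ≈ 3852.3)
E = 106
E/Z = 106/(15409/4) = 106*(4/15409) = 424/15409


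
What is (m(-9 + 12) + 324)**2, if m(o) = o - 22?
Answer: 93025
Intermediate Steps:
m(o) = -22 + o
(m(-9 + 12) + 324)**2 = ((-22 + (-9 + 12)) + 324)**2 = ((-22 + 3) + 324)**2 = (-19 + 324)**2 = 305**2 = 93025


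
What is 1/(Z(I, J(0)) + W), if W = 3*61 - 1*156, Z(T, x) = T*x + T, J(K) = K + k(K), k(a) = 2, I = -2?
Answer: 1/21 ≈ 0.047619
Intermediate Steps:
J(K) = 2 + K (J(K) = K + 2 = 2 + K)
Z(T, x) = T + T*x
W = 27 (W = 183 - 156 = 27)
1/(Z(I, J(0)) + W) = 1/(-2*(1 + (2 + 0)) + 27) = 1/(-2*(1 + 2) + 27) = 1/(-2*3 + 27) = 1/(-6 + 27) = 1/21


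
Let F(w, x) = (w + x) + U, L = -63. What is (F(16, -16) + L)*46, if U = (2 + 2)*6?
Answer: -1794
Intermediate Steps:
U = 24 (U = 4*6 = 24)
F(w, x) = 24 + w + x (F(w, x) = (w + x) + 24 = 24 + w + x)
(F(16, -16) + L)*46 = ((24 + 16 - 16) - 63)*46 = (24 - 63)*46 = -39*46 = -1794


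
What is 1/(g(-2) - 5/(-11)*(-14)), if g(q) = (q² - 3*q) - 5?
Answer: -11/15 ≈ -0.73333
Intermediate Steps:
g(q) = -5 + q² - 3*q
1/(g(-2) - 5/(-11)*(-14)) = 1/((-5 + (-2)² - 3*(-2)) - 5/(-11)*(-14)) = 1/((-5 + 4 + 6) - 5*(-1/11)*(-14)) = 1/(5 + (5/11)*(-14)) = 1/(5 - 70/11) = 1/(-15/11) = -11/15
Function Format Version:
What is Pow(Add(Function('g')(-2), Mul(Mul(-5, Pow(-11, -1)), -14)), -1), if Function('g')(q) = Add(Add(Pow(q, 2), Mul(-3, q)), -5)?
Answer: Rational(-11, 15) ≈ -0.73333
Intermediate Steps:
Function('g')(q) = Add(-5, Pow(q, 2), Mul(-3, q))
Pow(Add(Function('g')(-2), Mul(Mul(-5, Pow(-11, -1)), -14)), -1) = Pow(Add(Add(-5, Pow(-2, 2), Mul(-3, -2)), Mul(Mul(-5, Pow(-11, -1)), -14)), -1) = Pow(Add(Add(-5, 4, 6), Mul(Mul(-5, Rational(-1, 11)), -14)), -1) = Pow(Add(5, Mul(Rational(5, 11), -14)), -1) = Pow(Add(5, Rational(-70, 11)), -1) = Pow(Rational(-15, 11), -1) = Rational(-11, 15)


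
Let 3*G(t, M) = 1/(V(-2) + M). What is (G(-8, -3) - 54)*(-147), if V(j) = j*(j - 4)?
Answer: 71393/9 ≈ 7932.6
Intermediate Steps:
V(j) = j*(-4 + j)
G(t, M) = 1/(3*(12 + M)) (G(t, M) = 1/(3*(-2*(-4 - 2) + M)) = 1/(3*(-2*(-6) + M)) = 1/(3*(12 + M)))
(G(-8, -3) - 54)*(-147) = (1/(3*(12 - 3)) - 54)*(-147) = ((1/3)/9 - 54)*(-147) = ((1/3)*(1/9) - 54)*(-147) = (1/27 - 54)*(-147) = -1457/27*(-147) = 71393/9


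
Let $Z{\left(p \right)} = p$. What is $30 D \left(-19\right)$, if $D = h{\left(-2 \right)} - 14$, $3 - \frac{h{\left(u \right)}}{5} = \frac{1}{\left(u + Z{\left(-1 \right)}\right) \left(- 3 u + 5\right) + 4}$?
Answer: $- \frac{19380}{29} \approx -668.28$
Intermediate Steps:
$h{\left(u \right)} = 15 - \frac{5}{4 + \left(-1 + u\right) \left(5 - 3 u\right)}$ ($h{\left(u \right)} = 15 - \frac{5}{\left(u - 1\right) \left(- 3 u + 5\right) + 4} = 15 - \frac{5}{\left(-1 + u\right) \left(5 - 3 u\right) + 4} = 15 - \frac{5}{4 + \left(-1 + u\right) \left(5 - 3 u\right)}$)
$D = \frac{34}{29}$ ($D = \frac{5 \left(4 - -48 + 9 \left(-2\right)^{2}\right)}{1 - -16 + 3 \left(-2\right)^{2}} - 14 = \frac{5 \left(4 + 48 + 9 \cdot 4\right)}{1 + 16 + 3 \cdot 4} - 14 = \frac{5 \left(4 + 48 + 36\right)}{1 + 16 + 12} - 14 = 5 \cdot \frac{1}{29} \cdot 88 - 14 = \frac{440}{29} - 14 = \frac{34}{29} \approx 1.1724$)
$30 D \left(-19\right) = 30 \cdot \frac{34}{29} \left(-19\right) = \frac{1020}{29} \left(-19\right) = - \frac{19380}{29}$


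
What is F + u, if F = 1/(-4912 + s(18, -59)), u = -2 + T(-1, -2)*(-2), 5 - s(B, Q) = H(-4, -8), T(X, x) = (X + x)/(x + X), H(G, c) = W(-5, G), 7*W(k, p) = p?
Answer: -137387/34345 ≈ -4.0002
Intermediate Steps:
W(k, p) = p/7
H(G, c) = G/7
T(X, x) = 1 (T(X, x) = (X + x)/(X + x) = 1)
s(B, Q) = 39/7 (s(B, Q) = 5 - (-4)/7 = 5 - 1*(-4/7) = 5 + 4/7 = 39/7)
u = -4 (u = -2 + 1*(-2) = -2 - 2 = -4)
F = -7/34345 (F = 1/(-4912 + 39/7) = 1/(-34345/7) = -7/34345 ≈ -0.00020381)
F + u = -7/34345 - 4 = -137387/34345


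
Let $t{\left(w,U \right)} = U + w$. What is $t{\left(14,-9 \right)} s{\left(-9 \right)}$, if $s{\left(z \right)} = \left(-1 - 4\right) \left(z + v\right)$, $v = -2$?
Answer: $275$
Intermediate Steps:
$s{\left(z \right)} = 10 - 5 z$ ($s{\left(z \right)} = \left(-1 - 4\right) \left(z - 2\right) = - 5 \left(-2 + z\right) = 10 - 5 z$)
$t{\left(14,-9 \right)} s{\left(-9 \right)} = \left(-9 + 14\right) \left(10 - -45\right) = 5 \left(10 + 45\right) = 5 \cdot 55 = 275$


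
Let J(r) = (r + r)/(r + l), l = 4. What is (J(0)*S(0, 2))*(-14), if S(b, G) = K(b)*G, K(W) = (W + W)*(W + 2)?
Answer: 0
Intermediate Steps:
K(W) = 2*W*(2 + W) (K(W) = (2*W)*(2 + W) = 2*W*(2 + W))
J(r) = 2*r/(4 + r) (J(r) = (r + r)/(r + 4) = (2*r)/(4 + r) = 2*r/(4 + r))
S(b, G) = 2*G*b*(2 + b) (S(b, G) = (2*b*(2 + b))*G = 2*G*b*(2 + b))
(J(0)*S(0, 2))*(-14) = ((2*0/(4 + 0))*(2*2*0*(2 + 0)))*(-14) = ((2*0/4)*(2*2*0*2))*(-14) = ((2*0*(¼))*0)*(-14) = (0*0)*(-14) = 0*(-14) = 0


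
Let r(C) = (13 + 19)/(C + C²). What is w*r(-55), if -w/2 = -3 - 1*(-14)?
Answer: -32/135 ≈ -0.23704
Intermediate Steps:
r(C) = 32/(C + C²)
w = -22 (w = -2*(-3 - 1*(-14)) = -2*(-3 + 14) = -2*11 = -22)
w*r(-55) = -704/((-55)*(1 - 55)) = -704*(-1)/(55*(-54)) = -704*(-1)*(-1)/(55*54) = -22*16/1485 = -32/135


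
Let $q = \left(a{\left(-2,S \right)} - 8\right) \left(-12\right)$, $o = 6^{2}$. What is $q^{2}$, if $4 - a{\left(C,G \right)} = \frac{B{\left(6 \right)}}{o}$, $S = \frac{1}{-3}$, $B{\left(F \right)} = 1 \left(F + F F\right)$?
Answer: $3844$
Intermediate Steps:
$o = 36$
$B{\left(F \right)} = F + F^{2}$ ($B{\left(F \right)} = 1 \left(F + F^{2}\right) = F + F^{2}$)
$S = - \frac{1}{3} \approx -0.33333$
$a{\left(C,G \right)} = \frac{17}{6}$ ($a{\left(C,G \right)} = 4 - \frac{6 \left(1 + 6\right)}{36} = 4 - 6 \cdot 7 \cdot \frac{1}{36} = 4 - 42 \cdot \frac{1}{36} = 4 - \frac{7}{6} = \frac{17}{6}$)
$q = 62$ ($q = \left(\frac{17}{6} - 8\right) \left(-12\right) = \left(- \frac{31}{6}\right) \left(-12\right) = 62$)
$q^{2} = 62^{2} = 3844$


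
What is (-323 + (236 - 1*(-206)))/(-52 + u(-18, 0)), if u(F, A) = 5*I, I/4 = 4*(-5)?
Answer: -119/452 ≈ -0.26327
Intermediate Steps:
I = -80 (I = 4*(4*(-5)) = 4*(-20) = -80)
u(F, A) = -400 (u(F, A) = 5*(-80) = -400)
(-323 + (236 - 1*(-206)))/(-52 + u(-18, 0)) = (-323 + (236 - 1*(-206)))/(-52 - 400) = (-323 + (236 + 206))/(-452) = (-323 + 442)*(-1/452) = 119*(-1/452) = -119/452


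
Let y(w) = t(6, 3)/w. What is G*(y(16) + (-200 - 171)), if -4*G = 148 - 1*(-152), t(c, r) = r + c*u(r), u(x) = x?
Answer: 443625/16 ≈ 27727.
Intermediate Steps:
t(c, r) = r + c*r
G = -75 (G = -(148 - 1*(-152))/4 = -(148 + 152)/4 = -¼*300 = -75)
y(w) = 21/w (y(w) = (3*(1 + 6))/w = (3*7)/w = 21/w)
G*(y(16) + (-200 - 171)) = -75*(21/16 + (-200 - 171)) = -75*(21*(1/16) - 371) = -75*(21/16 - 371) = -75*(-5915/16) = 443625/16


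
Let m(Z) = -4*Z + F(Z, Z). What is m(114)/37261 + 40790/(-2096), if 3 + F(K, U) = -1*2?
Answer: -760421223/39049528 ≈ -19.473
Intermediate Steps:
F(K, U) = -5 (F(K, U) = -3 - 1*2 = -3 - 2 = -5)
m(Z) = -5 - 4*Z (m(Z) = -4*Z - 5 = -5 - 4*Z)
m(114)/37261 + 40790/(-2096) = (-5 - 4*114)/37261 + 40790/(-2096) = (-5 - 456)*(1/37261) + 40790*(-1/2096) = -461*1/37261 - 20395/1048 = -461/37261 - 20395/1048 = -760421223/39049528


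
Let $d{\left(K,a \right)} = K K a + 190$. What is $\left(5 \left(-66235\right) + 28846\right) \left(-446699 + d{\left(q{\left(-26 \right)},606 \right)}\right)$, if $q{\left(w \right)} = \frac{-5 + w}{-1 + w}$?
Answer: $\frac{32744517818885}{243} \approx 1.3475 \cdot 10^{11}$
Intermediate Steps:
$q{\left(w \right)} = \frac{-5 + w}{-1 + w}$
$d{\left(K,a \right)} = 190 + a K^{2}$ ($d{\left(K,a \right)} = K^{2} a + 190 = a K^{2} + 190 = 190 + a K^{2}$)
$\left(5 \left(-66235\right) + 28846\right) \left(-446699 + d{\left(q{\left(-26 \right)},606 \right)}\right) = \left(5 \left(-66235\right) + 28846\right) \left(-446699 + \left(190 + 606 \left(\frac{-5 - 26}{-1 - 26}\right)^{2}\right)\right) = \left(-331175 + 28846\right) \left(-446699 + \left(190 + 606 \left(\frac{1}{-27} \left(-31\right)\right)^{2}\right)\right) = - 302329 \left(-446699 + \left(190 + 606 \left(\left(- \frac{1}{27}\right) \left(-31\right)\right)^{2}\right)\right) = - 302329 \left(-446699 + \left(190 + 606 \left(\frac{31}{27}\right)^{2}\right)\right) = - 302329 \left(-446699 + \left(190 + 606 \cdot \frac{961}{729}\right)\right) = - 302329 \left(-446699 + \left(190 + \frac{194122}{243}\right)\right) = - 302329 \left(-446699 + \frac{240292}{243}\right) = \left(-302329\right) \left(- \frac{108307565}{243}\right) = \frac{32744517818885}{243}$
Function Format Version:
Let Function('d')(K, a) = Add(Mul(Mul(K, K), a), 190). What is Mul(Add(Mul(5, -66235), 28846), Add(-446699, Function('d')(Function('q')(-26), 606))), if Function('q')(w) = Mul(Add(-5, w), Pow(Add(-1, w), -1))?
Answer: Rational(32744517818885, 243) ≈ 1.3475e+11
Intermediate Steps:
Function('q')(w) = Mul(Pow(Add(-1, w), -1), Add(-5, w))
Function('d')(K, a) = Add(190, Mul(a, Pow(K, 2))) (Function('d')(K, a) = Add(Mul(Pow(K, 2), a), 190) = Add(Mul(a, Pow(K, 2)), 190) = Add(190, Mul(a, Pow(K, 2))))
Mul(Add(Mul(5, -66235), 28846), Add(-446699, Function('d')(Function('q')(-26), 606))) = Mul(Add(Mul(5, -66235), 28846), Add(-446699, Add(190, Mul(606, Pow(Mul(Pow(Add(-1, -26), -1), Add(-5, -26)), 2))))) = Mul(Add(-331175, 28846), Add(-446699, Add(190, Mul(606, Pow(Mul(Pow(-27, -1), -31), 2))))) = Mul(-302329, Add(-446699, Add(190, Mul(606, Pow(Mul(Rational(-1, 27), -31), 2))))) = Mul(-302329, Add(-446699, Add(190, Mul(606, Pow(Rational(31, 27), 2))))) = Mul(-302329, Add(-446699, Add(190, Mul(606, Rational(961, 729))))) = Mul(-302329, Add(-446699, Add(190, Rational(194122, 243)))) = Mul(-302329, Add(-446699, Rational(240292, 243))) = Mul(-302329, Rational(-108307565, 243)) = Rational(32744517818885, 243)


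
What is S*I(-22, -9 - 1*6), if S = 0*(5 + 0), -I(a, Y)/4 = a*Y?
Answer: 0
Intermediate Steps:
I(a, Y) = -4*Y*a (I(a, Y) = -4*a*Y = -4*Y*a)
S = 0 (S = 0*5 = 0)
S*I(-22, -9 - 1*6) = 0*(-4*(-9 - 1*6)*(-22)) = 0*(-4*(-9 - 6)*(-22)) = 0*(-4*(-15)*(-22)) = 0*(-1320) = 0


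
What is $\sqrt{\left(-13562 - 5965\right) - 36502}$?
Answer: $i \sqrt{56029} \approx 236.7 i$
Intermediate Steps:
$\sqrt{\left(-13562 - 5965\right) - 36502} = \sqrt{-19527 - 36502} = \sqrt{-56029} = i \sqrt{56029}$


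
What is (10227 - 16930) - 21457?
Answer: -28160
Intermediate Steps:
(10227 - 16930) - 21457 = -6703 - 21457 = -28160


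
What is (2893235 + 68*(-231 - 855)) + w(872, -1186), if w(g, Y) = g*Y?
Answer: 1785195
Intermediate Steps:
w(g, Y) = Y*g
(2893235 + 68*(-231 - 855)) + w(872, -1186) = (2893235 + 68*(-231 - 855)) - 1186*872 = (2893235 + 68*(-1086)) - 1034192 = (2893235 - 73848) - 1034192 = 2819387 - 1034192 = 1785195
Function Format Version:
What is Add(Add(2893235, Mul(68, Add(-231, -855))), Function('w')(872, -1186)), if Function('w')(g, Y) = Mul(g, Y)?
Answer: 1785195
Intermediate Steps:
Function('w')(g, Y) = Mul(Y, g)
Add(Add(2893235, Mul(68, Add(-231, -855))), Function('w')(872, -1186)) = Add(Add(2893235, Mul(68, Add(-231, -855))), Mul(-1186, 872)) = Add(Add(2893235, Mul(68, -1086)), -1034192) = Add(Add(2893235, -73848), -1034192) = Add(2819387, -1034192) = 1785195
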